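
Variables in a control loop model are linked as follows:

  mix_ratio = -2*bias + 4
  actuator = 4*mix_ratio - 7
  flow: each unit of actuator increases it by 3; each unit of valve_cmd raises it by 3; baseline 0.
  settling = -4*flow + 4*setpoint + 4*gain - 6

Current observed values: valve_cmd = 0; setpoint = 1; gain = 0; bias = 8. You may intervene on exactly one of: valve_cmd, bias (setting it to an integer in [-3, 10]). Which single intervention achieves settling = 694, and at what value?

set valve_cmd = -3

Intervening on valve_cmd: with other inputs at their observed values, settling = -12*valve_cmd + 658. Solving for 694 gives valve_cmd = -3, within [-3, 10].
Intervening on bias: settling = 96*bias - 110. Reaching 694 requires bias = 67/8, not an integer.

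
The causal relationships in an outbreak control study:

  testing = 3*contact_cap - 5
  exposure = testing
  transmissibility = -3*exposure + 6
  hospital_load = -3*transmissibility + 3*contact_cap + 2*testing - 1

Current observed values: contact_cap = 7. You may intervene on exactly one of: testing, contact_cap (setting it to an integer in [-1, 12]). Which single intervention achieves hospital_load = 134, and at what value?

set testing = 12

Intervening on testing: with other inputs at their observed values, hospital_load = 11*testing + 2. Solving for 134 gives testing = 12, within [-1, 12].
Intervening on contact_cap: hospital_load = 36*contact_cap - 74. Reaching 134 requires contact_cap = 52/9, not an integer.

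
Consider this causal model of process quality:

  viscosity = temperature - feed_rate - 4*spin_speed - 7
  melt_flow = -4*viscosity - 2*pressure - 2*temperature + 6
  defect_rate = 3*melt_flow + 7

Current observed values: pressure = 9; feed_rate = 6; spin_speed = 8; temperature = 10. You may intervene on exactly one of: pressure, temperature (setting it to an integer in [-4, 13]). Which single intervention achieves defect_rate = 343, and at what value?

Intervening on pressure: with other inputs at their observed values, defect_rate = -6*pressure + 385. Solving for 343 gives pressure = 7, within [-4, 13].
Intervening on temperature: defect_rate = -18*temperature + 511. Reaching 343 requires temperature = 28/3, not an integer.

set pressure = 7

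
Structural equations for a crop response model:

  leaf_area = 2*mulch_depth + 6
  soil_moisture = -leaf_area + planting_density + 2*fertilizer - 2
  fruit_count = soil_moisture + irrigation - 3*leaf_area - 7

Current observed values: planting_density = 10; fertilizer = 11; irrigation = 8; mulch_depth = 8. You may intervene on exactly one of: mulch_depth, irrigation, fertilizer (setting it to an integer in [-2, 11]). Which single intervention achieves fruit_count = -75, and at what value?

Intervening on mulch_depth: fruit_count = -8*mulch_depth + 7. Reaching -75 requires mulch_depth = 41/4, not an integer.
Intervening on irrigation: fruit_count = irrigation - 65. Reaching -75 requires irrigation = -10, outside [-2, 11].
Intervening on fertilizer: with other inputs at their observed values, fruit_count = 2*fertilizer - 79. Solving for -75 gives fertilizer = 2, within [-2, 11].

set fertilizer = 2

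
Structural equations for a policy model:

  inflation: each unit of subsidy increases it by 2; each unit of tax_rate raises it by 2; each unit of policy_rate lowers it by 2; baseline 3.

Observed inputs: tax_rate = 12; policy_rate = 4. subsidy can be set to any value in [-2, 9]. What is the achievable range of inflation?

Substituting into the inflation equation gives inflation = 2*subsidy + 19.
Linear in subsidy, so extremes are at the endpoints: subsidy = -2 gives inflation = 15; subsidy = 9 gives inflation = 37.

15 to 37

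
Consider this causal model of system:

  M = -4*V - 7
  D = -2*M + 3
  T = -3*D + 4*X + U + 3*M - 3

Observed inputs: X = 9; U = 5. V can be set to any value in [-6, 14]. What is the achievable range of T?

-538 to 182

Substituting into the D equation gives D = 8*V + 17.
Substituting into the T equation gives T = -36*V - 34.
Linear in V, so extremes are at the endpoints: V = -6 gives T = 182; V = 14 gives T = -538.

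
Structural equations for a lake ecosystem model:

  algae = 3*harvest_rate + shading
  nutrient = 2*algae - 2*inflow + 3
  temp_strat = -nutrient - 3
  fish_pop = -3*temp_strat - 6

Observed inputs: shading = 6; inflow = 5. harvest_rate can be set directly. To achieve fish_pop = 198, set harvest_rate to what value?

Substituting into the algae equation gives algae = 3*harvest_rate + 6.
So nutrient = 6*harvest_rate + 5.
This gives temp_strat = -6*harvest_rate - 8.
Substituting into the fish_pop equation gives fish_pop = 18*harvest_rate + 18.
Solve 18*harvest_rate + 18 = 198: harvest_rate = (198 - 18) / 18 = 10.

harvest_rate = 10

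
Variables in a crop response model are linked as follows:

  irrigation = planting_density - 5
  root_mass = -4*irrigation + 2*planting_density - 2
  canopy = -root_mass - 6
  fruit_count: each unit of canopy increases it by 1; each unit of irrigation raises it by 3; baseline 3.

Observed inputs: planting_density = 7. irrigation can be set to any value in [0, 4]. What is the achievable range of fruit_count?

Intervening on irrigation fixes its value directly, overriding its dependence on planting_density.
Substituting into the root_mass equation gives root_mass = -4*irrigation + 12.
Substituting into the canopy equation gives canopy = 4*irrigation - 18.
This gives fruit_count = 7*irrigation - 15.
Linear in irrigation, so extremes are at the endpoints: irrigation = 0 gives fruit_count = -15; irrigation = 4 gives fruit_count = 13.

-15 to 13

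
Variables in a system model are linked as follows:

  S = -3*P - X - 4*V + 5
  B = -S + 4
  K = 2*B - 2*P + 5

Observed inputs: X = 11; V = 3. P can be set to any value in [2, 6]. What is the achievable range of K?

57 to 73

Substituting into the S equation gives S = -3*P - 18.
So B = 3*P + 22.
K becomes 4*P + 49.
Linear in P, so extremes are at the endpoints: P = 2 gives K = 57; P = 6 gives K = 73.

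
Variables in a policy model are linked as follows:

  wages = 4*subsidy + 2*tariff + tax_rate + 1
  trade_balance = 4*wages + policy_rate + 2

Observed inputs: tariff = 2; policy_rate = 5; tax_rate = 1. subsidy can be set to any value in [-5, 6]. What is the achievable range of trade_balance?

-49 to 127

Substituting into the wages equation gives wages = 4*subsidy + 6.
Substituting into the trade_balance equation gives trade_balance = 16*subsidy + 31.
Linear in subsidy, so extremes are at the endpoints: subsidy = -5 gives trade_balance = -49; subsidy = 6 gives trade_balance = 127.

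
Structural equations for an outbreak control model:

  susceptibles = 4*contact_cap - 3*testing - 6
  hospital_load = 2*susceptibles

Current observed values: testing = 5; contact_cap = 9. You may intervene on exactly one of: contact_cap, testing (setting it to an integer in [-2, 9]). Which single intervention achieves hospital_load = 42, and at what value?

Intervening on contact_cap: hospital_load = 8*contact_cap - 42. Reaching 42 requires contact_cap = 21/2, not an integer.
Intervening on testing: with other inputs at their observed values, hospital_load = -6*testing + 60. Solving for 42 gives testing = 3, within [-2, 9].

set testing = 3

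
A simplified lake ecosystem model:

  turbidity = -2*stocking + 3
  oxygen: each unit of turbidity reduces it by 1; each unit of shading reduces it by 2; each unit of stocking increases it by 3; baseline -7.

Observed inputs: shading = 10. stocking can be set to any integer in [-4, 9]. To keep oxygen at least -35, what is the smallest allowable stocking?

stocking = -1

Substituting into the oxygen equation gives oxygen = 5*stocking - 30.
Require 5*stocking - 30 ≥ -35, so stocking ≥ -1.
The smallest integer in [-4, 9] satisfying this is -1.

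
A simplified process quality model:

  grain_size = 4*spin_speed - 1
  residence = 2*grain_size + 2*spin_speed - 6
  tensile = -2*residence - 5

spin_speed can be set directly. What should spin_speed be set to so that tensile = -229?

Substituting into the residence equation gives residence = 10*spin_speed - 8.
Substituting into the tensile equation gives tensile = -20*spin_speed + 11.
Solve -20*spin_speed + 11 = -229: spin_speed = (-229 - 11) / -20 = 12.

spin_speed = 12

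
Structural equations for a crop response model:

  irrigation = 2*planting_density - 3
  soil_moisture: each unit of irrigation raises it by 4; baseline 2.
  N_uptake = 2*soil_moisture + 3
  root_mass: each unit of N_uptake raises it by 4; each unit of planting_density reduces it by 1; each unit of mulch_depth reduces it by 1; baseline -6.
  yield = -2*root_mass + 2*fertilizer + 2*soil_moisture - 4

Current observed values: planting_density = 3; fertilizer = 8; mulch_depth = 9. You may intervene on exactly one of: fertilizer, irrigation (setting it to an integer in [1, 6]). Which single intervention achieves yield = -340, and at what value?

set irrigation = 6

Intervening on fertilizer: yield = 2*fertilizer - 188. Reaching -340 requires fertilizer = -76, outside [1, 6].
Intervening on irrigation: with other inputs at their observed values, yield = -56*irrigation - 4. Solving for -340 gives irrigation = 6, within [1, 6].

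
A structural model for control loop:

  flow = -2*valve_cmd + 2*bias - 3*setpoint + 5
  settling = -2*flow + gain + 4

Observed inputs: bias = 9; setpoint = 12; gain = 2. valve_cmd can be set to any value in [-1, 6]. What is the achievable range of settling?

28 to 56

Substituting into the flow equation gives flow = -2*valve_cmd - 13.
Substituting into the settling equation gives settling = 4*valve_cmd + 32.
Linear in valve_cmd, so extremes are at the endpoints: valve_cmd = -1 gives settling = 28; valve_cmd = 6 gives settling = 56.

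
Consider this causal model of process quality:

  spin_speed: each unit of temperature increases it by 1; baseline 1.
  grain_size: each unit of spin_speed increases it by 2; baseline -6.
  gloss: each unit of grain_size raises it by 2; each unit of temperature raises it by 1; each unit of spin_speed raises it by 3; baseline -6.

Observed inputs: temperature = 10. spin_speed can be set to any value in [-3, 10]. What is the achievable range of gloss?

-29 to 62

Intervening on spin_speed fixes its value directly, overriding its dependence on temperature.
Substituting into the gloss equation gives gloss = 7*spin_speed - 8.
Linear in spin_speed, so extremes are at the endpoints: spin_speed = -3 gives gloss = -29; spin_speed = 10 gives gloss = 62.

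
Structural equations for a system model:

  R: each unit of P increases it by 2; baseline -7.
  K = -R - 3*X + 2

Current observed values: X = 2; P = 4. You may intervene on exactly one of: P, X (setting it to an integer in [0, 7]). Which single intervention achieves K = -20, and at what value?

set X = 7

Intervening on P: K = -2*P + 3. Reaching -20 requires P = 23/2, not an integer.
Intervening on X: with other inputs at their observed values, K = -3*X + 1. Solving for -20 gives X = 7, within [0, 7].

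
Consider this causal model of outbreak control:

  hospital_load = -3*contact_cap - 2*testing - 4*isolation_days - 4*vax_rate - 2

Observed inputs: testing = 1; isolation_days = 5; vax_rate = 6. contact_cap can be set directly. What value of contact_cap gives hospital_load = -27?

Substituting into the hospital_load equation gives hospital_load = -3*contact_cap - 48.
Solve -3*contact_cap - 48 = -27: contact_cap = (-27 + 48) / -3 = -7.

contact_cap = -7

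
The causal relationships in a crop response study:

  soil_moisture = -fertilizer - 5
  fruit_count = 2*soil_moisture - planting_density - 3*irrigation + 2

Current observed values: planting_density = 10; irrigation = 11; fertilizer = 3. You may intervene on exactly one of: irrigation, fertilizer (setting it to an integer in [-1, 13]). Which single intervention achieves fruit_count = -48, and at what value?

Intervening on irrigation: with other inputs at their observed values, fruit_count = -3*irrigation - 24. Solving for -48 gives irrigation = 8, within [-1, 13].
Intervening on fertilizer: fruit_count = -2*fertilizer - 51. Reaching -48 requires fertilizer = -3/2, not an integer.

set irrigation = 8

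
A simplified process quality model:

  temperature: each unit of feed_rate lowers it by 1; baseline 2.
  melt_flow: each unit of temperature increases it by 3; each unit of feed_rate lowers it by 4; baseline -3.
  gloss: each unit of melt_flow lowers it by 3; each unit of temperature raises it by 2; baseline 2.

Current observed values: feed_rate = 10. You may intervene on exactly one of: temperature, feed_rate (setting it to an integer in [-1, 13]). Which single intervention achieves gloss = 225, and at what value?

set feed_rate = 12

Intervening on temperature: gloss = -7*temperature + 131. Reaching 225 requires temperature = -94/7, not an integer.
Intervening on feed_rate: with other inputs at their observed values, gloss = 19*feed_rate - 3. Solving for 225 gives feed_rate = 12, within [-1, 13].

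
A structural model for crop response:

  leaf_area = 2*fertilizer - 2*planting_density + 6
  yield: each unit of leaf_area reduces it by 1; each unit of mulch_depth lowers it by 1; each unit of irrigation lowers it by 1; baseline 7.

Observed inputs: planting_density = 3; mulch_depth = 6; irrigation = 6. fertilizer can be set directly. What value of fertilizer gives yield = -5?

Substituting into the leaf_area equation gives leaf_area = 2*fertilizer.
Substituting into the yield equation gives yield = -2*fertilizer - 5.
Solve -2*fertilizer - 5 = -5: fertilizer = (-5 + 5) / -2 = 0.

fertilizer = 0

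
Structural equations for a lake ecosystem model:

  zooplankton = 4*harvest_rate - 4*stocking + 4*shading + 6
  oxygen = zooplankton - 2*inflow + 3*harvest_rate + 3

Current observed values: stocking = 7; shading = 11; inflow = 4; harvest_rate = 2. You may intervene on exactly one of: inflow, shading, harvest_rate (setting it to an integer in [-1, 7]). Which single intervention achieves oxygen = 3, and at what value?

set shading = 4

Intervening on inflow: oxygen = -2*inflow + 39. Reaching 3 requires inflow = 18, outside [-1, 7].
Intervening on shading: with other inputs at their observed values, oxygen = 4*shading - 13. Solving for 3 gives shading = 4, within [-1, 7].
Intervening on harvest_rate: oxygen = 7*harvest_rate + 17. Reaching 3 requires harvest_rate = -2, outside [-1, 7].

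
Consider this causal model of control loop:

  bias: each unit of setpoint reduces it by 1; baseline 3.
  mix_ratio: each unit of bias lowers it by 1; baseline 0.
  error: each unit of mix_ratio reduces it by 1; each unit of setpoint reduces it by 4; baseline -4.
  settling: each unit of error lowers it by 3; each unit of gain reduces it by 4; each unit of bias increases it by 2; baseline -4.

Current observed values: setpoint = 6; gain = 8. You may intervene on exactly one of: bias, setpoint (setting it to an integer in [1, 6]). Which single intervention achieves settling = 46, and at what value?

set bias = 2

Intervening on bias: with other inputs at their observed values, settling = -bias + 48. Solving for 46 gives bias = 2, within [1, 6].
Intervening on setpoint: settling = 13*setpoint - 27. Reaching 46 requires setpoint = 73/13, not an integer.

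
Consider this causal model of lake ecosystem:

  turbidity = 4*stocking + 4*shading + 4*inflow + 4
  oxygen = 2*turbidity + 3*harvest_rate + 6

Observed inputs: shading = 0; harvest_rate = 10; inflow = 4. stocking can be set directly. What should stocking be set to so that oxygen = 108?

Substituting into the turbidity equation gives turbidity = 4*stocking + 20.
So oxygen = 8*stocking + 76.
Solve 8*stocking + 76 = 108: stocking = (108 - 76) / 8 = 4.

stocking = 4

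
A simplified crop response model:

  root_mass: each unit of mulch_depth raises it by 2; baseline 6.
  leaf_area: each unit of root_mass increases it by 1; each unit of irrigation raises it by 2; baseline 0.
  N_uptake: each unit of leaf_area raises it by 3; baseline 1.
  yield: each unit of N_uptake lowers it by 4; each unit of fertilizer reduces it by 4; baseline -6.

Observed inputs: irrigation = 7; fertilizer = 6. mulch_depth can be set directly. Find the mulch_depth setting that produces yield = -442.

mulch_depth = 7

Substituting into the leaf_area equation gives leaf_area = 2*mulch_depth + 20.
Substituting into the N_uptake equation gives N_uptake = 6*mulch_depth + 61.
yield becomes -24*mulch_depth - 274.
Solve -24*mulch_depth - 274 = -442: mulch_depth = (-442 + 274) / -24 = 7.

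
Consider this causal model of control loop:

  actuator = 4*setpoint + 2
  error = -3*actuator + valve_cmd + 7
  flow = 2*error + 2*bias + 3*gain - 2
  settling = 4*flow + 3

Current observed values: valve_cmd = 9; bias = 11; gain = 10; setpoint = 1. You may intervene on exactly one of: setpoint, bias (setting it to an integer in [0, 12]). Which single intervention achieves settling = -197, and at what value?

Intervening on setpoint: with other inputs at their observed values, settling = -96*setpoint + 283. Solving for -197 gives setpoint = 5, within [0, 12].
Intervening on bias: settling = 8*bias + 99. Reaching -197 requires bias = -37, outside [0, 12].

set setpoint = 5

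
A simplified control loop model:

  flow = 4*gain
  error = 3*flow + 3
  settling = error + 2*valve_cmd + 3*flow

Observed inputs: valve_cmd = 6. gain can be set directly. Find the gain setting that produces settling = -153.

Substituting into the error equation gives error = 12*gain + 3.
Substituting into the settling equation gives settling = 24*gain + 15.
Solve 24*gain + 15 = -153: gain = (-153 - 15) / 24 = -7.

gain = -7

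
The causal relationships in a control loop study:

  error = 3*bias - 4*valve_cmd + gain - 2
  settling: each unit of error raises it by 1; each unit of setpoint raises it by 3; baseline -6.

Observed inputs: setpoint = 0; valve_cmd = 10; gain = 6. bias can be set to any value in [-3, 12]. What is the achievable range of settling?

Substituting into the error equation gives error = 3*bias - 36.
Substituting into the settling equation gives settling = 3*bias - 42.
Linear in bias, so extremes are at the endpoints: bias = -3 gives settling = -51; bias = 12 gives settling = -6.

-51 to -6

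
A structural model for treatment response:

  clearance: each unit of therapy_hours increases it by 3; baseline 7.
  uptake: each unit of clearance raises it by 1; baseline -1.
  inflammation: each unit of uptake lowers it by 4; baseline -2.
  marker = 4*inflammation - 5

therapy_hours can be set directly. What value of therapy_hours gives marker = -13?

therapy_hours = -2

Substituting into the uptake equation gives uptake = 3*therapy_hours + 6.
Substituting into the inflammation equation gives inflammation = -12*therapy_hours - 26.
This gives marker = -48*therapy_hours - 109.
Solve -48*therapy_hours - 109 = -13: therapy_hours = (-13 + 109) / -48 = -2.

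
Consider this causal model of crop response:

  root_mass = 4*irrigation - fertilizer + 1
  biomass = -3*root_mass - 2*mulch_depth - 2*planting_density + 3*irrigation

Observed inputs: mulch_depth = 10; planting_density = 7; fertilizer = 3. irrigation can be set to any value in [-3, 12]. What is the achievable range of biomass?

Substituting into the root_mass equation gives root_mass = 4*irrigation - 2.
So biomass = -9*irrigation - 28.
Linear in irrigation, so extremes are at the endpoints: irrigation = -3 gives biomass = -1; irrigation = 12 gives biomass = -136.

-136 to -1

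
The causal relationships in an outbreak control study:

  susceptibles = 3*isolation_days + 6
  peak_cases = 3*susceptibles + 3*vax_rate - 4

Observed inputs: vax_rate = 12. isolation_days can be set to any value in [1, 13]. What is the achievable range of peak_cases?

Substituting into the peak_cases equation gives peak_cases = 9*isolation_days + 50.
Linear in isolation_days, so extremes are at the endpoints: isolation_days = 1 gives peak_cases = 59; isolation_days = 13 gives peak_cases = 167.

59 to 167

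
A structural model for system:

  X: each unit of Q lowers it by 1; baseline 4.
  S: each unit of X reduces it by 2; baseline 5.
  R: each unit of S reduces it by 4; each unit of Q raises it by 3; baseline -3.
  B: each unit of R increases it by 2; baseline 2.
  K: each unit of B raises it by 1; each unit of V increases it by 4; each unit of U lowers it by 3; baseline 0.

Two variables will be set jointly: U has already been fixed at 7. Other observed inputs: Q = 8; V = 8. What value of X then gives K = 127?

With U held at 7:
Intervening on X fixes its value directly, overriding its dependence on Q.
Substituting into the R equation gives R = 8*X + 1.
This gives B = 16*X + 4.
K becomes 16*X + 15.
Solve 16*X + 15 = 127: X = (127 - 15) / 16 = 7.

X = 7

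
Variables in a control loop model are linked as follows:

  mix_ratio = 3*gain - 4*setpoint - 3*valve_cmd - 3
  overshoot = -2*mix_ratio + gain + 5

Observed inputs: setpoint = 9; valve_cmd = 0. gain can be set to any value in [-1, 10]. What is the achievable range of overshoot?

Substituting into the mix_ratio equation gives mix_ratio = 3*gain - 39.
Substituting into the overshoot equation gives overshoot = -5*gain + 83.
Linear in gain, so extremes are at the endpoints: gain = -1 gives overshoot = 88; gain = 10 gives overshoot = 33.

33 to 88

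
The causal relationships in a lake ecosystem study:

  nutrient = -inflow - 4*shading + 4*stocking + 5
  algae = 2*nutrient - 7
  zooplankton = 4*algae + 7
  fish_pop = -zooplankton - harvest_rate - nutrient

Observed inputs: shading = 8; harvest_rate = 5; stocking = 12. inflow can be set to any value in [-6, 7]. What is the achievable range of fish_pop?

-227 to -110

Substituting into the nutrient equation gives nutrient = -inflow + 21.
Substituting into the algae equation gives algae = -2*inflow + 35.
Substituting into the zooplankton equation gives zooplankton = -8*inflow + 147.
Substituting into the fish_pop equation gives fish_pop = 9*inflow - 173.
Linear in inflow, so extremes are at the endpoints: inflow = -6 gives fish_pop = -227; inflow = 7 gives fish_pop = -110.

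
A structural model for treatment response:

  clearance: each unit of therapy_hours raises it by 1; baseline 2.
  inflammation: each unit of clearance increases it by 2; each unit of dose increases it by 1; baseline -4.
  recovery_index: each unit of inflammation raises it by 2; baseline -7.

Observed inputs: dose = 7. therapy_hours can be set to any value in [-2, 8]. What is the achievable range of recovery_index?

-1 to 39

Substituting into the inflammation equation gives inflammation = 2*therapy_hours + 7.
Substituting into the recovery_index equation gives recovery_index = 4*therapy_hours + 7.
Linear in therapy_hours, so extremes are at the endpoints: therapy_hours = -2 gives recovery_index = -1; therapy_hours = 8 gives recovery_index = 39.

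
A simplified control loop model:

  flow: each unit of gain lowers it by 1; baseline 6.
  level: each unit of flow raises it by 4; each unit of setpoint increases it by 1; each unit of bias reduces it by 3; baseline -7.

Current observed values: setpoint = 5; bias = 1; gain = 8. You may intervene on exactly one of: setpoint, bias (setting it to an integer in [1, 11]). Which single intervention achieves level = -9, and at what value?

Intervening on setpoint: with other inputs at their observed values, level = setpoint - 18. Solving for -9 gives setpoint = 9, within [1, 11].
Intervening on bias: level = -3*bias - 10. Reaching -9 requires bias = -1/3, not an integer.

set setpoint = 9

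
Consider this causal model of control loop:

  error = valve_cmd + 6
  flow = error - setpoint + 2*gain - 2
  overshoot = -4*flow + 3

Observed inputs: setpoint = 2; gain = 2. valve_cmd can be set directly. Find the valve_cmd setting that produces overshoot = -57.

Substituting into the flow equation gives flow = valve_cmd + 6.
Substituting into the overshoot equation gives overshoot = -4*valve_cmd - 21.
Solve -4*valve_cmd - 21 = -57: valve_cmd = (-57 + 21) / -4 = 9.

valve_cmd = 9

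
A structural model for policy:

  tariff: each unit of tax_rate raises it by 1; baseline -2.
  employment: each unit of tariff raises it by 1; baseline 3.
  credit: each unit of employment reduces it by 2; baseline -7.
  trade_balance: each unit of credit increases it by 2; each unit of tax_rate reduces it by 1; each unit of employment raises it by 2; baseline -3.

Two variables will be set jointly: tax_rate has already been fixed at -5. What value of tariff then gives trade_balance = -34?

tariff = 8

With tax_rate held at -5:
Intervening on tariff fixes its value directly, overriding its dependence on tax_rate.
Substituting into the credit equation gives credit = -2*tariff - 13.
So trade_balance = -2*tariff - 18.
Solve -2*tariff - 18 = -34: tariff = (-34 + 18) / -2 = 8.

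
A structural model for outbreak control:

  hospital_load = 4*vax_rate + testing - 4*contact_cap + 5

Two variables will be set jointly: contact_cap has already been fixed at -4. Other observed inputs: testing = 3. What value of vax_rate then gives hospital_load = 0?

vax_rate = -6

With contact_cap held at -4:
Substituting into the hospital_load equation gives hospital_load = 4*vax_rate + 24.
Solve 4*vax_rate + 24 = 0: vax_rate = (0 - 24) / 4 = -6.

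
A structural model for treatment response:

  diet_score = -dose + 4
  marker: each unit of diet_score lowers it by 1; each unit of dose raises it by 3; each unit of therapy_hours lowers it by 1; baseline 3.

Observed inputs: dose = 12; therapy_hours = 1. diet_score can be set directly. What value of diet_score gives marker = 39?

diet_score = -1

Intervening on diet_score fixes its value directly, overriding its dependence on dose.
Substituting into the marker equation gives marker = -diet_score + 38.
Solve -diet_score + 38 = 39: diet_score = (39 - 38) / -1 = -1.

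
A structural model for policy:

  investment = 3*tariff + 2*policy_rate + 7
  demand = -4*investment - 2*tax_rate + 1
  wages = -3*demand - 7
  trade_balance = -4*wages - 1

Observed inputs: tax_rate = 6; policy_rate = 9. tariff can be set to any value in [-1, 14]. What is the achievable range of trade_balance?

-3321 to -1161

Substituting into the investment equation gives investment = 3*tariff + 25.
Substituting into the demand equation gives demand = -12*tariff - 111.
Substituting into the wages equation gives wages = 36*tariff + 326.
So trade_balance = -144*tariff - 1305.
Linear in tariff, so extremes are at the endpoints: tariff = -1 gives trade_balance = -1161; tariff = 14 gives trade_balance = -3321.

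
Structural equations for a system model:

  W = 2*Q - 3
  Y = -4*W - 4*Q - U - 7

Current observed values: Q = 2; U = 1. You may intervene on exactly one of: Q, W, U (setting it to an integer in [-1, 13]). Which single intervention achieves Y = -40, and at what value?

Intervening on Q: Y = -12*Q + 4. Reaching -40 requires Q = 11/3, not an integer.
Intervening on W: with other inputs at their observed values, Y = -4*W - 16. Solving for -40 gives W = 6, within [-1, 13].
Intervening on U: Y = -U - 19. Reaching -40 requires U = 21, outside [-1, 13].

set W = 6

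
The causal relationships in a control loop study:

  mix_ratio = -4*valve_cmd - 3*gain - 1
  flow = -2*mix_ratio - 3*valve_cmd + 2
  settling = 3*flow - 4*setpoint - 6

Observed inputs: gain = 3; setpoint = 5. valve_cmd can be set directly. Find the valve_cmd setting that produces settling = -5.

valve_cmd = -3

Substituting into the mix_ratio equation gives mix_ratio = -4*valve_cmd - 10.
This gives flow = 5*valve_cmd + 22.
Substituting into the settling equation gives settling = 15*valve_cmd + 40.
Solve 15*valve_cmd + 40 = -5: valve_cmd = (-5 - 40) / 15 = -3.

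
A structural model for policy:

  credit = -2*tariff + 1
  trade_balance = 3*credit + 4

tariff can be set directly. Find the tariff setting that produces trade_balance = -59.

tariff = 11

Substituting into the trade_balance equation gives trade_balance = -6*tariff + 7.
Solve -6*tariff + 7 = -59: tariff = (-59 - 7) / -6 = 11.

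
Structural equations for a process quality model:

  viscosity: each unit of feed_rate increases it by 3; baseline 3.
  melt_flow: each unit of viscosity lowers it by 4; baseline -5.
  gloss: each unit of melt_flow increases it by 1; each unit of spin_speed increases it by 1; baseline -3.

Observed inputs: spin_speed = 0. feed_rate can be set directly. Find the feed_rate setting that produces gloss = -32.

feed_rate = 1

Substituting into the melt_flow equation gives melt_flow = -12*feed_rate - 17.
Substituting into the gloss equation gives gloss = -12*feed_rate - 20.
Solve -12*feed_rate - 20 = -32: feed_rate = (-32 + 20) / -12 = 1.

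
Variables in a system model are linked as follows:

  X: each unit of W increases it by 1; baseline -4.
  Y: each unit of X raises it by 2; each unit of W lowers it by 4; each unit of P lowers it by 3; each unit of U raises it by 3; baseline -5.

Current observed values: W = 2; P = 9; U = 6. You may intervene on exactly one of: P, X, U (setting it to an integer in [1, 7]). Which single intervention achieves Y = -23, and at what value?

set U = 7

Intervening on P: Y = -3*P + 1. Reaching -23 requires P = 8, outside [1, 7].
Intervening on X: Y = 2*X - 22. Reaching -23 requires X = -1/2, not an integer.
Intervening on U: with other inputs at their observed values, Y = 3*U - 44. Solving for -23 gives U = 7, within [1, 7].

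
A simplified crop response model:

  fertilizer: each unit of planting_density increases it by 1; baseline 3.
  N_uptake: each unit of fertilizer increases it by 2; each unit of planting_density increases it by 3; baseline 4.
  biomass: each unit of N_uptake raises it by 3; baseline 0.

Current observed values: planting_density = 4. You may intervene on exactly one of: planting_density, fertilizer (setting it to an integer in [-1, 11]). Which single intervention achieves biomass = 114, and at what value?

set fertilizer = 11

Intervening on planting_density: biomass = 15*planting_density + 30. Reaching 114 requires planting_density = 28/5, not an integer.
Intervening on fertilizer: with other inputs at their observed values, biomass = 6*fertilizer + 48. Solving for 114 gives fertilizer = 11, within [-1, 11].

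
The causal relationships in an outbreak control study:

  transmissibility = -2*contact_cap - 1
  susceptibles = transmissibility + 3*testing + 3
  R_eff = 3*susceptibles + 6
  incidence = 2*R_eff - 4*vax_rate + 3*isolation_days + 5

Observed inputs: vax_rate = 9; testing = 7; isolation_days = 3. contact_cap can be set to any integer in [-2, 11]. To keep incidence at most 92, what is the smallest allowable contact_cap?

Substituting into the susceptibles equation gives susceptibles = -2*contact_cap + 23.
Substituting into the R_eff equation gives R_eff = -6*contact_cap + 75.
Substituting into the incidence equation gives incidence = -12*contact_cap + 128.
Require -12*contact_cap + 128 ≤ 92, so contact_cap ≥ 3.
The smallest integer in [-2, 11] satisfying this is 3.

contact_cap = 3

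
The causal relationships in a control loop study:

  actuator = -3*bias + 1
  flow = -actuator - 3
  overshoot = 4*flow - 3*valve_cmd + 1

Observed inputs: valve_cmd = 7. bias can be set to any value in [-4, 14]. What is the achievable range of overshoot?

-84 to 132

Substituting into the flow equation gives flow = 3*bias - 4.
This gives overshoot = 12*bias - 36.
Linear in bias, so extremes are at the endpoints: bias = -4 gives overshoot = -84; bias = 14 gives overshoot = 132.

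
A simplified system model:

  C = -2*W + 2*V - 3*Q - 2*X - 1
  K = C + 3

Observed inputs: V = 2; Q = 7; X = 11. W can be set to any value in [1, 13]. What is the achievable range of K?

Substituting into the C equation gives C = -2*W - 40.
So K = -2*W - 37.
Linear in W, so extremes are at the endpoints: W = 1 gives K = -39; W = 13 gives K = -63.

-63 to -39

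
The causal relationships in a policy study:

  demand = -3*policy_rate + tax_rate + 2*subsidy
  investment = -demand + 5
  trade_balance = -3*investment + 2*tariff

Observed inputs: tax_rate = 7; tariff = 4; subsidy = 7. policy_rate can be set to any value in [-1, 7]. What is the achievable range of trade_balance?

-7 to 65

Substituting into the demand equation gives demand = -3*policy_rate + 21.
So investment = 3*policy_rate - 16.
So trade_balance = -9*policy_rate + 56.
Linear in policy_rate, so extremes are at the endpoints: policy_rate = -1 gives trade_balance = 65; policy_rate = 7 gives trade_balance = -7.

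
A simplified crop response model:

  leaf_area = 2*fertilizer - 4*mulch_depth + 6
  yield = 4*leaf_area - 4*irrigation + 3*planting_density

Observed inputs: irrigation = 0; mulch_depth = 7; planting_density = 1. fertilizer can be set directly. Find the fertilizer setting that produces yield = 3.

Substituting into the leaf_area equation gives leaf_area = 2*fertilizer - 22.
Substituting into the yield equation gives yield = 8*fertilizer - 85.
Solve 8*fertilizer - 85 = 3: fertilizer = (3 + 85) / 8 = 11.

fertilizer = 11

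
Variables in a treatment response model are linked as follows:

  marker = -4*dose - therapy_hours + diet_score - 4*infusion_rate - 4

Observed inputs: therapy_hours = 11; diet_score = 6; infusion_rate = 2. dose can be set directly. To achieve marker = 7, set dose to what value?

Substituting into the marker equation gives marker = -4*dose - 17.
Solve -4*dose - 17 = 7: dose = (7 + 17) / -4 = -6.

dose = -6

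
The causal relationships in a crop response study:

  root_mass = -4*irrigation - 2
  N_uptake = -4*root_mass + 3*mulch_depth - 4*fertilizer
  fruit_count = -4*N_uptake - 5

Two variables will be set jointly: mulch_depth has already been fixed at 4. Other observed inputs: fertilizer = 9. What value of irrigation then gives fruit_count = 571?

With mulch_depth held at 4:
Substituting into the N_uptake equation gives N_uptake = 16*irrigation - 16.
So fruit_count = -64*irrigation + 59.
Solve -64*irrigation + 59 = 571: irrigation = (571 - 59) / -64 = -8.

irrigation = -8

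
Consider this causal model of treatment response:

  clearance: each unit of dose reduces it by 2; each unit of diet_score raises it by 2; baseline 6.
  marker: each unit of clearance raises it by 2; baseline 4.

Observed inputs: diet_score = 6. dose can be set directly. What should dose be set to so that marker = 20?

dose = 5

Substituting into the clearance equation gives clearance = -2*dose + 18.
This gives marker = -4*dose + 40.
Solve -4*dose + 40 = 20: dose = (20 - 40) / -4 = 5.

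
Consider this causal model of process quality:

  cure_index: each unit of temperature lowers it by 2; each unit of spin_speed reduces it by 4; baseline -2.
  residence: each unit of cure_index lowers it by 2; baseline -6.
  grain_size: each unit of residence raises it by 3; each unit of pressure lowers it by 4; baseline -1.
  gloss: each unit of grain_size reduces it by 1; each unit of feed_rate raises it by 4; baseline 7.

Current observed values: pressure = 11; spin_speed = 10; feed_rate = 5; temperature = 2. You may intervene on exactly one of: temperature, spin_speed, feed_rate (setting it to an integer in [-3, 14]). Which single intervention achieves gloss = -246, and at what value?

set temperature = 7

Intervening on temperature: with other inputs at their observed values, gloss = -12*temperature - 162. Solving for -246 gives temperature = 7, within [-3, 14].
Intervening on spin_speed: gloss = -24*spin_speed + 54. Reaching -246 requires spin_speed = 25/2, not an integer.
Intervening on feed_rate: gloss = 4*feed_rate - 206. Reaching -246 requires feed_rate = -10, outside [-3, 14].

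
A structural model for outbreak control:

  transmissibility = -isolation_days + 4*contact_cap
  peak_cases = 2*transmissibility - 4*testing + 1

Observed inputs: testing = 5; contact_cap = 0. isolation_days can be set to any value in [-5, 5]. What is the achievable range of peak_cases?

-29 to -9

Substituting into the transmissibility equation gives transmissibility = -isolation_days.
Substituting into the peak_cases equation gives peak_cases = -2*isolation_days - 19.
Linear in isolation_days, so extremes are at the endpoints: isolation_days = -5 gives peak_cases = -9; isolation_days = 5 gives peak_cases = -29.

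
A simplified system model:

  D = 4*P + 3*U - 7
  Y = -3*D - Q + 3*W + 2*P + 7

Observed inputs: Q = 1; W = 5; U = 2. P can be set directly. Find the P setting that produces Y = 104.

Substituting into the D equation gives D = 4*P - 1.
Substituting into the Y equation gives Y = -10*P + 24.
Solve -10*P + 24 = 104: P = (104 - 24) / -10 = -8.

P = -8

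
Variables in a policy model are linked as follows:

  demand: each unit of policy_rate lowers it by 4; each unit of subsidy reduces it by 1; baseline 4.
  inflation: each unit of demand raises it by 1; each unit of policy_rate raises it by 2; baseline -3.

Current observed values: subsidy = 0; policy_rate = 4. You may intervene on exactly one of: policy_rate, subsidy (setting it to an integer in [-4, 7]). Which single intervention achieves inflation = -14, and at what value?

Intervening on policy_rate: inflation = -2*policy_rate + 1. Reaching -14 requires policy_rate = 15/2, not an integer.
Intervening on subsidy: with other inputs at their observed values, inflation = -subsidy - 7. Solving for -14 gives subsidy = 7, within [-4, 7].

set subsidy = 7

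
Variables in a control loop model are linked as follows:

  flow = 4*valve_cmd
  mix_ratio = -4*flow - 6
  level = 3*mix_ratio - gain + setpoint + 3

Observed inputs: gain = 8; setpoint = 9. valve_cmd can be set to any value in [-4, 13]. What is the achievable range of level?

-638 to 178

Substituting into the mix_ratio equation gives mix_ratio = -16*valve_cmd - 6.
So level = -48*valve_cmd - 14.
Linear in valve_cmd, so extremes are at the endpoints: valve_cmd = -4 gives level = 178; valve_cmd = 13 gives level = -638.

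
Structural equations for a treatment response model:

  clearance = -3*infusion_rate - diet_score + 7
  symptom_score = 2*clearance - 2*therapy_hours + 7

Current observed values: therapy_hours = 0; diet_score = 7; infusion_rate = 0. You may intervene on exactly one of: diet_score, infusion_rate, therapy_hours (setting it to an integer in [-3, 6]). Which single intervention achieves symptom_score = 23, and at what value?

set diet_score = -1

Intervening on diet_score: with other inputs at their observed values, symptom_score = -2*diet_score + 21. Solving for 23 gives diet_score = -1, within [-3, 6].
Intervening on infusion_rate: symptom_score = -6*infusion_rate + 7. Reaching 23 requires infusion_rate = -8/3, not an integer.
Intervening on therapy_hours: symptom_score = -2*therapy_hours + 7. Reaching 23 requires therapy_hours = -8, outside [-3, 6].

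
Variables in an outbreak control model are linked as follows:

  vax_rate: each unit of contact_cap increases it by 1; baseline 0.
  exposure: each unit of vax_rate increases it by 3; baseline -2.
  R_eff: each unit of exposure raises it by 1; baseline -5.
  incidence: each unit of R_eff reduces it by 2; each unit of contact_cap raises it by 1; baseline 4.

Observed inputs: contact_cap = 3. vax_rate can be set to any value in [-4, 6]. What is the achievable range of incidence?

Intervening on vax_rate fixes its value directly, overriding its dependence on contact_cap.
Substituting into the R_eff equation gives R_eff = 3*vax_rate - 7.
So incidence = -6*vax_rate + 21.
Linear in vax_rate, so extremes are at the endpoints: vax_rate = -4 gives incidence = 45; vax_rate = 6 gives incidence = -15.

-15 to 45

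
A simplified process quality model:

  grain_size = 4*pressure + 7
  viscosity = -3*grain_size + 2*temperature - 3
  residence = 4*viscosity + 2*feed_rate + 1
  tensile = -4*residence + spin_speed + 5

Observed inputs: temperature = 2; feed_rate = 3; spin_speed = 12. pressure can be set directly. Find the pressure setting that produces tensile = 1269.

pressure = 5

Substituting into the viscosity equation gives viscosity = -12*pressure - 20.
Substituting into the residence equation gives residence = -48*pressure - 73.
Substituting into the tensile equation gives tensile = 192*pressure + 309.
Solve 192*pressure + 309 = 1269: pressure = (1269 - 309) / 192 = 5.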